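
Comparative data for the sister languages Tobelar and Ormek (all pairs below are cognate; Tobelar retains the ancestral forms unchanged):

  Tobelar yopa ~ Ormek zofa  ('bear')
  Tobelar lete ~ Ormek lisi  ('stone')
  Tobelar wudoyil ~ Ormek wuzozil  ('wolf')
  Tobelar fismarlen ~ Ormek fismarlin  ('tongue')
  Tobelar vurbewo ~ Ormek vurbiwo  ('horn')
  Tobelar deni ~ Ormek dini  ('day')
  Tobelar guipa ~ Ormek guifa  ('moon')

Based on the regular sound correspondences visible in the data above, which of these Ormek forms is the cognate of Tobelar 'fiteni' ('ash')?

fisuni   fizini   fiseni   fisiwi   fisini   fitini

fisini

lete ~ lisi — Tobelar t corresponds to Ormek s between vowels (before a front vowel).
fismarlen ~ fismarlin, deni ~ dini — Tobelar e corresponds to Ormek i after a consonant, before a nasal.
Applying these to Tobelar 'fiteni':
  fiteni → fiseni   (t→s between vowels (before a front vowel))
  fiseni → fisini   (e→i after a consonant, before a nasal)
So the Ormek cognate is 'fisini'.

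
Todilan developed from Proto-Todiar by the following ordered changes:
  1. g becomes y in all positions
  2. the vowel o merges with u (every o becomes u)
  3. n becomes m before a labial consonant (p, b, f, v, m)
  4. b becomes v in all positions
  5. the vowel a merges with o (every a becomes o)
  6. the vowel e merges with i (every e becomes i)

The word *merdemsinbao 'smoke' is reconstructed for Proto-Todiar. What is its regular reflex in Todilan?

Todilan: start from *merdemsinbao.
  rule 1: no change — merdemsinbao
  rule 2 (vowel merger): merdemsinbao → merdemsinbau
  rule 3 (nasal place assimilation): merdemsinbau → merdemsimbau
  rule 4 (unconditioned shift): merdemsimbau → merdemsimvau
  rule 5 (vowel merger): merdemsimvau → merdemsimvou
  rule 6 (vowel merger): merdemsimvou → mirdimsimvou
  ⇒ Todilan mirdimsimvou

mirdimsimvou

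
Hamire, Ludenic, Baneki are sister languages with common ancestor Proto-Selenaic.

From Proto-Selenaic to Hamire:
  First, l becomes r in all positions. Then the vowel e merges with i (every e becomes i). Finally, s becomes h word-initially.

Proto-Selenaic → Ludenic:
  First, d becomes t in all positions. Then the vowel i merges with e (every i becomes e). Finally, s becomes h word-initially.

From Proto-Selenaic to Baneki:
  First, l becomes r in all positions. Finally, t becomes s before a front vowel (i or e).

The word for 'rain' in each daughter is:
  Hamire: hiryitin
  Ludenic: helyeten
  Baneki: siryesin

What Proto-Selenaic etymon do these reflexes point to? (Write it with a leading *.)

*silyetin

Position 3: Hamire has r, Ludenic has l, Baneki has r. Ludenic preserves l here (none of its changes turn any other segment into l), so the proto-segment is *l.
Position 1: Hamire has h, Ludenic has h, Baneki has s. Taking the neighbouring segments as reconstructed: Hamire h could go back to *s or *h; Ludenic h could go back to *s or *h; Baneki s could go back to *t or *s — the one source consistent with every daughter is *s.
Continuing position by position gives *silyetin; check it forward:
Hamire: start from *silyetin.
  rule 1 (unconditioned shift): silyetin → siryetin
  rule 2 (vowel merger): siryetin → siryitin
  rule 3 (debuccalisation): siryitin → hiryitin
  ⇒ Hamire hiryitin
Ludenic: *silyetin > selyeten > helyeten  (by vowel merger, debuccalisation)
Baneki: *silyetin > siryetin > siryesin  (by unconditioned shift, palatalisation)
Only *silyetin yields all of Hamire hiryitin, Ludenic helyeten, Baneki siryesin.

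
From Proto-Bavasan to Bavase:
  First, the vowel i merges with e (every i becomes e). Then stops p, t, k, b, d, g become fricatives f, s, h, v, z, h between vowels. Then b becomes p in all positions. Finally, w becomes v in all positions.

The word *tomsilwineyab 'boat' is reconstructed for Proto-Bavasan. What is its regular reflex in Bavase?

Bavase: *tomsilwineyab
  tomsilwineyab → tomselweneyab   [vowel merger]
  tomselweneyab (rule 2 does not apply)
  tomselweneyab → tomselweneyap   [unconditioned shift]
  tomselweneyap → tomselveneyap   [unconditioned shift]
  giving Bavase tomselveneyap.

tomselveneyap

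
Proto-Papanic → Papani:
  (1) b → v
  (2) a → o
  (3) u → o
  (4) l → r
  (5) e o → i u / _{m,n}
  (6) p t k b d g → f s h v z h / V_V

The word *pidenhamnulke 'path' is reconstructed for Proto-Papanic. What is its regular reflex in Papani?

Papani: *pidenhamnulke
  pidenhamnulke (rule 1 does not apply)
  pidenhamnulke → pidenhomnulke   [vowel merger]
  pidenhomnulke → pidenhomnolke   [vowel merger]
  pidenhomnolke → pidenhomnorke   [unconditioned shift]
  pidenhomnorke → pidinhumnorke   [pre-nasal raising]
  pidinhumnorke → pizinhumnorke   [intervocalic lenition]
  giving Papani pizinhumnorke.

pizinhumnorke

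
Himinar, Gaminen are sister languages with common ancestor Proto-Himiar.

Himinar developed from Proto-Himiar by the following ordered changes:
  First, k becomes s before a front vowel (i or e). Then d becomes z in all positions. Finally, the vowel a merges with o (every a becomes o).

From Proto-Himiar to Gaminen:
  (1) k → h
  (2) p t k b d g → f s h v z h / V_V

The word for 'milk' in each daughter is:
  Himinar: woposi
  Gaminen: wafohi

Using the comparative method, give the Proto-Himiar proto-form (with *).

Position 5: Himinar has s, Gaminen has h. Taking the neighbouring segments as reconstructed: Himinar s could go back to *k or *s; Gaminen h could go back to *k or *g or *h — the one source consistent with every daughter is *k.
Position 3: Himinar has p, Gaminen has f. Himinar preserves p here (none of its changes turn any other segment into p), so the proto-segment is *p.
Position 2: Himinar has o, Gaminen has a. Gaminen preserves a here (none of its changes turn any other segment into a), so the proto-segment is *a.
Verify the candidate proto-form against each daughter:
Himinar: *wapoki
  wapoki → waposi   [palatalisation]
  waposi (rule 2 does not apply)
  waposi → woposi   [vowel merger]
  giving Himinar woposi.
Gaminen: *wapoki
  wapoki → wapohi   [unconditioned shift]
  wapohi → wafohi   [intervocalic lenition]
  giving Gaminen wafohi.
Only *wapoki yields all of Himinar woposi, Gaminen wafohi.

*wapoki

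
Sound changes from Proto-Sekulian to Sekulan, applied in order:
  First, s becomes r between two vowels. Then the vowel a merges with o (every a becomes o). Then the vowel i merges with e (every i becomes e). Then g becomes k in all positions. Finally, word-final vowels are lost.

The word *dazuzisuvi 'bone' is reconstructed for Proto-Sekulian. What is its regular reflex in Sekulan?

dozuzeruv

Sekulan: *dazuzisuvi
  dazuzisuvi → dazuziruvi   [rhotacism]
  dazuziruvi → dozuziruvi   [vowel merger]
  dozuziruvi → dozuzeruve   [vowel merger]
  dozuzeruve (rule 4 does not apply)
  dozuzeruve → dozuzeruv   [apocope]
  giving Sekulan dozuzeruv.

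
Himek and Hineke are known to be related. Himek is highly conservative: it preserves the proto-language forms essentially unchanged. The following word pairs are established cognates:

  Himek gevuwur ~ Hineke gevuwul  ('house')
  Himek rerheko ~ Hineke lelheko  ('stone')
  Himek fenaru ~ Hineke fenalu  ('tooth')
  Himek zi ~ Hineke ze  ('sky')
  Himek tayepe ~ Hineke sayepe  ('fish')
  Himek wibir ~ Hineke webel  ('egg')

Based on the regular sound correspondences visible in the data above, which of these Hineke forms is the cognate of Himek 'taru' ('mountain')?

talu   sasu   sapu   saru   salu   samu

salu

tayepe ~ sayepe — Himek t corresponds to Hineke s word-initially before a back vowel.
fenaru ~ fenalu — Himek r corresponds to Hineke l between vowels (before a back vowel).
Applying these to Himek 'taru':
  taru → saru   (t→s word-initially before a back vowel)
  saru → salu   (r→l between vowels (before a back vowel))
So the Hineke cognate is 'salu'.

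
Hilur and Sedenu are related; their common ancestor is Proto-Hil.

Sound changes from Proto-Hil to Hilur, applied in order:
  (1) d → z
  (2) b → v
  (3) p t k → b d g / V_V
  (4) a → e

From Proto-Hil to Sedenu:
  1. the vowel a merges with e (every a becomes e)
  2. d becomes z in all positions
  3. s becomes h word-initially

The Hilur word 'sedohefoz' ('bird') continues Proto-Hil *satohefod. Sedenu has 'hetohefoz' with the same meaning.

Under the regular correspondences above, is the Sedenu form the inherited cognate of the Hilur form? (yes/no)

yes

Derive the expected Sedenu reflex of *satohefod:
Sedenu: *satohefod
  satohefod → setohefod   [vowel merger]
  setohefod → setohefoz   [unconditioned shift]
  setohefoz → hetohefoz   [debuccalisation]
  giving Sedenu hetohefoz.
Sedenu 'hetohefoz' matches the regular reflex exactly, so the pair is cognate.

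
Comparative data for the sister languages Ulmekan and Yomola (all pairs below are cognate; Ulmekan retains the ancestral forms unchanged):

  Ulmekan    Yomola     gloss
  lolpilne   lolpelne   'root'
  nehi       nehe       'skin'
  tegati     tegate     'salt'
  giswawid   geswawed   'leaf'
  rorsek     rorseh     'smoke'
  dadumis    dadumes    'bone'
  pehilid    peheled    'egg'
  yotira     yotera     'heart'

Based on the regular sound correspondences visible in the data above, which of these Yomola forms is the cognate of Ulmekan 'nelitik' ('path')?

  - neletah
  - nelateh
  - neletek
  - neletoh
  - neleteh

neleteh

lolpilne ~ lolpelne, giswawid ~ geswawed — Ulmekan i corresponds to Yomola e after a consonant, before a consonant other than r, m, n, p, b, f, v.
rorsek ~ rorseh — Ulmekan k corresponds to Yomola h word-finally.
Applying these to Ulmekan 'nelitik':
  nelitik → neletik   (i→e after a consonant, before a consonant other than r, m, n, p, b, f, v)
  neletik → neletek   (i→e after a consonant, before a consonant other than r, m, n, p, b, f, v)
  neletek → neleteh   (k→h word-finally)
So the Yomola cognate is 'neleteh'.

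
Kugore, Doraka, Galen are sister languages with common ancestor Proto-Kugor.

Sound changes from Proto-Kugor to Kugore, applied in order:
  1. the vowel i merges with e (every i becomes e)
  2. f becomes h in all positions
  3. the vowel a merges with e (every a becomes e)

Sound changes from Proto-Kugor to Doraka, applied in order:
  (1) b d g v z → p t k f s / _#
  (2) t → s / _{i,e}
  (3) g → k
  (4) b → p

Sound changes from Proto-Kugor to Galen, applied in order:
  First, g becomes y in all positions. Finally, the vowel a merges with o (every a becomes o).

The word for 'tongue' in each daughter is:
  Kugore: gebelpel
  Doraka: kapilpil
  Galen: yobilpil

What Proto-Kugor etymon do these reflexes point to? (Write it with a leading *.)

Position 2: Kugore has e, Doraka has a, Galen has o. Doraka preserves a here (none of its changes turn any other segment into a), so the proto-segment is *a.
Position 3: Kugore has b, Doraka has p, Galen has b. Kugore preserves b here (none of its changes turn any other segment into b), so the proto-segment is *b.
Position 1: Kugore has g, Doraka has k, Galen has y. Kugore preserves g here (none of its changes turn any other segment into g), so the proto-segment is *g.
Continuing position by position gives *gabilpil; check it forward:
Kugore: start from *gabilpil.
  rule 1 (vowel merger): gabilpil → gabelpel
  rule 2: no change — gabelpel
  rule 3 (vowel merger): gabelpel → gebelpel
  ⇒ Kugore gebelpel
Doraka: start from *gabilpil.
  rule 1: no change — gabilpil
  rule 2: no change — gabilpil
  rule 3 (unconditioned shift): gabilpil → kabilpil
  rule 4 (unconditioned shift): kabilpil → kapilpil
  ⇒ Doraka kapilpil
Galen: *gabilpil > yabilpil > yobilpil  (by unconditioned shift, vowel merger)
Only *gabilpil yields all of Kugore gebelpel, Doraka kapilpil, Galen yobilpil.

*gabilpil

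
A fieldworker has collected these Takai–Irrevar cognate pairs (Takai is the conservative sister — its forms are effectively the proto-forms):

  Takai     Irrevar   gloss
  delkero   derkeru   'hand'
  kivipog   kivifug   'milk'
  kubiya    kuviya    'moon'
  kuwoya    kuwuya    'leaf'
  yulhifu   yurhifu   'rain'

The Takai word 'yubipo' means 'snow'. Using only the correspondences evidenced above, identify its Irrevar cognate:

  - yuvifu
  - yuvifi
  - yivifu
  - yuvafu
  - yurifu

yuvifu

kubiya ~ kuviya — Takai b corresponds to Irrevar v between vowels (before a front vowel).
kivipog ~ kivifug — Takai p corresponds to Irrevar f between vowels (before a back vowel).
delkero ~ derkeru — Takai o corresponds to Irrevar u word-finally.
Applying these to Takai 'yubipo':
  yubipo → yuvipo   (b→v between vowels (before a front vowel))
  yuvipo → yuvifo   (p→f between vowels (before a back vowel))
  yuvifo → yuvifu   (o→u word-finally)
So the Irrevar cognate is 'yuvifu'.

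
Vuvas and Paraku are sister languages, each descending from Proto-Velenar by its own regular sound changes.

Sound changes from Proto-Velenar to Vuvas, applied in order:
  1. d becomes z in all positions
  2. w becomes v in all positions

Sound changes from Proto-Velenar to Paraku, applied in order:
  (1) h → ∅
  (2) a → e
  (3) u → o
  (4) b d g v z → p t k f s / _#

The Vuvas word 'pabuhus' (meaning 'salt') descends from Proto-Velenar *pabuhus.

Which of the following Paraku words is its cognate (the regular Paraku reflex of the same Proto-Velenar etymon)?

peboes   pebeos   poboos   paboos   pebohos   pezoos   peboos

Paraku: *pabuhus > pabuus > pebuus > peboos  (by h-loss, vowel merger, vowel merger)
Only 'peboos' matches the regular Paraku development of *pabuhus.

peboos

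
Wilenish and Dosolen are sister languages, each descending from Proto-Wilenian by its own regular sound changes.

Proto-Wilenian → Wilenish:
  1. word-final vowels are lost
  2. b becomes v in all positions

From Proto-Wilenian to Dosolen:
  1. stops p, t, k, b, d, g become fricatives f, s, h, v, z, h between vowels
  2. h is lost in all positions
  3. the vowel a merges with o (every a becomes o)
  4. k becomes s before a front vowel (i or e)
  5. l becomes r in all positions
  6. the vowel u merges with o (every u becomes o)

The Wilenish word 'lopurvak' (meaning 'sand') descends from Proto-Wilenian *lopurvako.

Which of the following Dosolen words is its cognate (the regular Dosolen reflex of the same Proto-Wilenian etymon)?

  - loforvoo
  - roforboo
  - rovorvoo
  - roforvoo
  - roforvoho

Dosolen: *lopurvako
  lopurvako → lofurvaho   [intervocalic lenition]
  lofurvaho → lofurvao   [h-loss]
  lofurvao → lofurvoo   [vowel merger]
  lofurvoo (rule 4 does not apply)
  lofurvoo → rofurvoo   [unconditioned shift]
  rofurvoo → roforvoo   [vowel merger]
  giving Dosolen roforvoo.
The other candidates each miss or misapply at least one Dosolen change.

roforvoo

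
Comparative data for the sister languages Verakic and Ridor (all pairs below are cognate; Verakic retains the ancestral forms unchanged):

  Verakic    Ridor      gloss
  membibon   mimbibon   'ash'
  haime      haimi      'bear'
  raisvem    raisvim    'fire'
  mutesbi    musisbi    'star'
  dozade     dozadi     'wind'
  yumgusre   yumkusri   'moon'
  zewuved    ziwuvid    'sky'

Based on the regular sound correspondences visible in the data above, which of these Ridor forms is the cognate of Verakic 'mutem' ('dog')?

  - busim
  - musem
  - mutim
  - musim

mutesbi ~ musisbi — Verakic t corresponds to Ridor s between vowels (before a front vowel).
membibon ~ mimbibon, raisvem ~ raisvim — Verakic e corresponds to Ridor i after a consonant, before a nasal.
Applying these to Verakic 'mutem':
  mutem → musem   (t→s between vowels (before a front vowel))
  musem → musim   (e→i after a consonant, before a nasal)
So the Ridor cognate is 'musim'.

musim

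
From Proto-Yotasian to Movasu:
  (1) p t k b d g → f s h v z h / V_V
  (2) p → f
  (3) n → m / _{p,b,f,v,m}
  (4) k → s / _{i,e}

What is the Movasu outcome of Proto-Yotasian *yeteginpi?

Movasu: *yeteginpi
  yeteginpi → yesehinpi   [intervocalic lenition]
  yesehinpi → yesehinfi   [unconditioned shift]
  yesehinfi → yesehimfi   [nasal place assimilation]
  yesehimfi (rule 4 does not apply)
  giving Movasu yesehimfi.

yesehimfi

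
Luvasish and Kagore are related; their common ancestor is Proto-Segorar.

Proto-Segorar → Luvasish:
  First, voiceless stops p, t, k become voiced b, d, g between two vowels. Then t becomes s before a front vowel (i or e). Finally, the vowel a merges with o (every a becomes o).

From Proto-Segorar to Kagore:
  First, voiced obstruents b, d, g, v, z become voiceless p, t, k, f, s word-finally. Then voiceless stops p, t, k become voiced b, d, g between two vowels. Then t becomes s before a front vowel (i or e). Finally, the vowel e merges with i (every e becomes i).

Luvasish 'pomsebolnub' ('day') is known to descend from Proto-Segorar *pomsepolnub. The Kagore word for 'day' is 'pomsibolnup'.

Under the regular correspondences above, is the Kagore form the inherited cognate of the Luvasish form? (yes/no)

Derive the expected Kagore reflex of *pomsepolnub:
Kagore: *pomsepolnub
  pomsepolnub → pomsepolnup   [final devoicing]
  pomsepolnup → pomsebolnup   [intervocalic voicing]
  pomsebolnup (rule 3 does not apply)
  pomsebolnup → pomsibolnup   [vowel merger]
  giving Kagore pomsibolnup.
Kagore 'pomsibolnup' matches the regular reflex exactly, so the pair is cognate.

yes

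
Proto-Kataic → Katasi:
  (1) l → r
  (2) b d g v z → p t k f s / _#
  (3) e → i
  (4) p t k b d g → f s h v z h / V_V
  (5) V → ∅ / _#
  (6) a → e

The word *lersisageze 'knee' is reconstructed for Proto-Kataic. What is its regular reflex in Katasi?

rirsisehiz

Katasi: *lersisageze
  lersisageze → rersisageze   [unconditioned shift]
  rersisageze (rule 2 does not apply)
  rersisageze → rirsisagizi   [vowel merger]
  rirsisagizi → rirsisahizi   [intervocalic lenition]
  rirsisahizi → rirsisahiz   [apocope]
  rirsisahiz → rirsisehiz   [vowel merger]
  giving Katasi rirsisehiz.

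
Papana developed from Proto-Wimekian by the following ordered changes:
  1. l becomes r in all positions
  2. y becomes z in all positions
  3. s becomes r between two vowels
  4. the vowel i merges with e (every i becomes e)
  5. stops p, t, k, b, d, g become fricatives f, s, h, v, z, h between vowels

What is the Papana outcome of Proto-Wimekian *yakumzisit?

Papana: start from *yakumzisit.
  rule 1: no change — yakumzisit
  rule 2 (unconditioned shift): yakumzisit → zakumzisit
  rule 3 (rhotacism): zakumzisit → zakumzirit
  rule 4 (vowel merger): zakumzirit → zakumzeret
  rule 5 (intervocalic lenition): zakumzeret → zahumzeret
  ⇒ Papana zahumzeret

zahumzeret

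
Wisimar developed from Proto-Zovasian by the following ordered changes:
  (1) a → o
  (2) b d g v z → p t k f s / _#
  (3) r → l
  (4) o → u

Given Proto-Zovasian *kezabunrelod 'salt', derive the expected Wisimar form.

kezubunlelut

Wisimar: start from *kezabunrelod.
  rule 1 (vowel merger): kezabunrelod → kezobunrelod
  rule 2 (final devoicing): kezobunrelod → kezobunrelot
  rule 3 (unconditioned shift): kezobunrelot → kezobunlelot
  rule 4 (vowel merger): kezobunlelot → kezubunlelut
  ⇒ Wisimar kezubunlelut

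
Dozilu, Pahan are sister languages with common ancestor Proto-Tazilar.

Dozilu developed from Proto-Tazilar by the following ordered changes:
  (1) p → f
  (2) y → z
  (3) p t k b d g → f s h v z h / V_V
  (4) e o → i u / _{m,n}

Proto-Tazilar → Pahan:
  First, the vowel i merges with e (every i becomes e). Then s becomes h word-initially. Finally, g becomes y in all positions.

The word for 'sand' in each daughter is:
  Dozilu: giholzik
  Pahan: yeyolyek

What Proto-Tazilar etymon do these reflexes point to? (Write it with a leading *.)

Position 6: Dozilu has z, Pahan has y. Taking the neighbouring segments as reconstructed: Dozilu z could go back to *z or *y; Pahan y could go back to *g or *y — the one source consistent with every daughter is *y.
Position 2: Dozilu has i, Pahan has e. Taking the neighbouring segments as reconstructed: Dozilu i can only go back to *i; Pahan e could go back to *e or *i — the one source consistent with every daughter is *i.
Position 7: Dozilu has i, Pahan has e. Taking the neighbouring segments as reconstructed: Dozilu i can only go back to *i; Pahan e could go back to *e or *i — the one source consistent with every daughter is *i.
Continuing position by position gives *gigolyik; check it forward:
Dozilu: *gigolyik > gigolzik > giholzik  (by unconditioned shift, intervocalic lenition)
Pahan: start from *gigolyik.
  rule 1 (vowel merger): gigolyik → gegolyek
  rule 2: no change — gegolyek
  rule 3 (unconditioned shift): gegolyek → yeyolyek
  ⇒ Pahan yeyolyek
Only *gigolyik yields all of Dozilu giholzik, Pahan yeyolyek.

*gigolyik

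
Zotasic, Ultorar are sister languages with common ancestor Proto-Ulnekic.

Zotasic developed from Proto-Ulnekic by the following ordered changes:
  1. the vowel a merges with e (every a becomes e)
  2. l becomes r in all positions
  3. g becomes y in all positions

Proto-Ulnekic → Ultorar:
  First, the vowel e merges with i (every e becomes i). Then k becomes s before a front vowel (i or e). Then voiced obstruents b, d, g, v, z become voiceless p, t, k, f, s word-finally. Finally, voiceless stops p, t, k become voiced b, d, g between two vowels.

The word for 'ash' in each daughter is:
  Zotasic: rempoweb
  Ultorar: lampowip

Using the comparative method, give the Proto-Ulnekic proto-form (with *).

Position 2: Zotasic has e, Ultorar has a. Ultorar preserves a here (none of its changes turn any other segment into a), so the proto-segment is *a.
Position 7: Zotasic has e, Ultorar has i. Taking the neighbouring segments as reconstructed: Zotasic e could go back to *a or *e; Ultorar i could go back to *e or *i — the one source consistent with every daughter is *e.
Position 8: Zotasic has b, Ultorar has p. Zotasic preserves b here (none of its changes turn any other segment into b), so the proto-segment is *b.
This points to *lampoweb. Verify forward in each daughter:
Zotasic: *lampoweb > lempoweb > rempoweb  (by vowel merger, unconditioned shift)
Ultorar: *lampoweb
  lampoweb → lampowib   [vowel merger]
  lampowib (rule 2 does not apply)
  lampowib → lampowip   [final devoicing]
  lampowip (rule 4 does not apply)
  giving Ultorar lampowip.
*lampoweb is the unique common source.

*lampoweb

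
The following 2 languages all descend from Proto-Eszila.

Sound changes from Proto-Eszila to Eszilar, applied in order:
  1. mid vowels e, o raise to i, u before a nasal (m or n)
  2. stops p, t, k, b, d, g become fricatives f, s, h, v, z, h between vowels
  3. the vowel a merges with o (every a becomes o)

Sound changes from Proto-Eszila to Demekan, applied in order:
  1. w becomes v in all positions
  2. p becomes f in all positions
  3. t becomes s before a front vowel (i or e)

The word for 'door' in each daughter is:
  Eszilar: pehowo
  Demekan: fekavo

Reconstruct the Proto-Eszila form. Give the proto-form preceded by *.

Position 4: Eszilar has o, Demekan has a. Demekan preserves a here (none of its changes turn any other segment into a), so the proto-segment is *a.
Position 1: Eszilar has p, Demekan has f. Eszilar preserves p here (none of its changes turn any other segment into p), so the proto-segment is *p.
Continuing position by position gives *pekawo; check it forward:
Eszilar: *pekawo > pehawo > pehowo  (by intervocalic lenition, vowel merger)
Demekan: start from *pekawo.
  rule 1 (unconditioned shift): pekawo → pekavo
  rule 2 (unconditioned shift): pekavo → fekavo
  rule 3: no change — fekavo
  ⇒ Demekan fekavo
Only *pekawo yields all of Eszilar pehowo, Demekan fekavo.

*pekawo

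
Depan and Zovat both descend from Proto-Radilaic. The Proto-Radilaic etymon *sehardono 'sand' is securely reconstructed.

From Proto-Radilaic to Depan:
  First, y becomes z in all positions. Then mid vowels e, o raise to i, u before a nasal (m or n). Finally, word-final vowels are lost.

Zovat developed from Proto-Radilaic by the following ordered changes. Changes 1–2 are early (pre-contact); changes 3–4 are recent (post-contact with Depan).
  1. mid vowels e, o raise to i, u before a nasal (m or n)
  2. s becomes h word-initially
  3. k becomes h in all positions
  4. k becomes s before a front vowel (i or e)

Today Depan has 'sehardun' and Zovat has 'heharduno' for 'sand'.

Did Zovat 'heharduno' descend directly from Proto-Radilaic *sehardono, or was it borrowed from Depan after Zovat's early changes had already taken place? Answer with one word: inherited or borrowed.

If inherited, *sehardono would pass through all of Zovat's changes:
Zovat: *sehardono
  sehardono → seharduno   [pre-nasal raising]
  seharduno → heharduno   [debuccalisation]
  heharduno (rule 3 does not apply)
  heharduno (rule 4 does not apply)
  giving Zovat heharduno.
If borrowed from Depan 'sehardun' after the early changes, it would undergo only the recent ones:
  rule 3 (unconditioned shift): no change (sehardun)
  rule 4 (palatalisation): no change (sehardun)
  ⇒ as a loan: sehardun
Zovat 'heharduno' matches the inherited outcome exactly, so it is an inherited cognate, not a loan.

inherited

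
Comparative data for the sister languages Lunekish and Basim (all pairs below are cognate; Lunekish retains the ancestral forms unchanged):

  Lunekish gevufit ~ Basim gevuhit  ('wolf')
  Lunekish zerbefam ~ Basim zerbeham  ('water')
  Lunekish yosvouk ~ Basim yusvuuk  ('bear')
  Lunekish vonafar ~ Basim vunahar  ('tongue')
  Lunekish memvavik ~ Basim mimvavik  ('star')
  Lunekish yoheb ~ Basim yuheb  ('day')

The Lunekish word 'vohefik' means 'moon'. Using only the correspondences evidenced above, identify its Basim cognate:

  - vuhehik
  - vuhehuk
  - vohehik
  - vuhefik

yosvouk ~ yusvuuk, yoheb ~ yuheb — Lunekish o corresponds to Basim u after a consonant, before a consonant other than r, m, n, p, b, f, v.
gevufit ~ gevuhit — Lunekish f corresponds to Basim h between vowels (before a front vowel).
Applying these to Lunekish 'vohefik':
  vohefik → vuhefik   (o→u after a consonant, before a consonant other than r, m, n, p, b, f, v)
  vuhefik → vuhehik   (f→h between vowels (before a front vowel))
So the Basim cognate is 'vuhehik'.

vuhehik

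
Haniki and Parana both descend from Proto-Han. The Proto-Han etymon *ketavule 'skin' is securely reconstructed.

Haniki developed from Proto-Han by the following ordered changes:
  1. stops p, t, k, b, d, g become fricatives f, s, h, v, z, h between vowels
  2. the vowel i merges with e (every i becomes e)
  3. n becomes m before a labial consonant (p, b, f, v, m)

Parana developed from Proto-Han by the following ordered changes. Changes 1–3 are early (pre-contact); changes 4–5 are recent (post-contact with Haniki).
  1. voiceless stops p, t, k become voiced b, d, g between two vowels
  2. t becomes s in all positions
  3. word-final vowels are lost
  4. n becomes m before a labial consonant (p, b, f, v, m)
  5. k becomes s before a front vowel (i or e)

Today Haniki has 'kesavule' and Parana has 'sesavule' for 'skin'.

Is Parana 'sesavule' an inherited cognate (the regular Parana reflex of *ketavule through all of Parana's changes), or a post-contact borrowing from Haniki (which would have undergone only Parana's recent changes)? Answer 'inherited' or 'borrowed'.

If inherited, *ketavule would pass through all of Parana's changes:
Parana: start from *ketavule.
  rule 1 (intervocalic voicing): ketavule → kedavule
  rule 2: no change — kedavule
  rule 3 (apocope): kedavule → kedavul
  rule 4: no change — kedavul
  rule 5 (palatalisation): kedavul → sedavul
  ⇒ Parana sedavul
If borrowed from Haniki 'kesavule' after the early changes, it would undergo only the recent ones:
  rule 4 (nasal place assimilation): no change (kesavule)
  rule 5 (palatalisation): kesavule → sesavule
  ⇒ as a loan: sesavule
Parana 'sesavule' matches the loan outcome 'sesavule', not the inherited 'sedavul' — it skipped the early Parana changes, so it was borrowed from Haniki.

borrowed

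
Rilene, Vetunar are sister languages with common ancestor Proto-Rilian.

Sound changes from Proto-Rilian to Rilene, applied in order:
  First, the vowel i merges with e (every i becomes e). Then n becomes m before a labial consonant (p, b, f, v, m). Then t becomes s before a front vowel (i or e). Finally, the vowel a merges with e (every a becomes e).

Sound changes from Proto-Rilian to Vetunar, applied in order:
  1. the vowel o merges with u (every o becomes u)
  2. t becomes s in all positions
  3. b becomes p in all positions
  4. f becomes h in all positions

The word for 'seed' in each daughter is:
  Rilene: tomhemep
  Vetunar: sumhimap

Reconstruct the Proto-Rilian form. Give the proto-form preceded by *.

*tomhimap

Position 2: Rilene has o, Vetunar has u. Rilene preserves o here (none of its changes turn any other segment into o), so the proto-segment is *o.
Position 1: Rilene has t, Vetunar has s. Rilene preserves t here (none of its changes turn any other segment into t), so the proto-segment is *t.
Position 7: Rilene has e, Vetunar has a. Vetunar preserves a here (none of its changes turn any other segment into a), so the proto-segment is *a.
Continuing position by position gives *tomhimap; check it forward:
Rilene: *tomhimap > tomhemap > tomhemep  (by vowel merger, vowel merger)
Vetunar: *tomhimap > tumhimap > sumhimap  (by vowel merger, unconditioned shift)
Only *tomhimap yields all of Rilene tomhemep, Vetunar sumhimap.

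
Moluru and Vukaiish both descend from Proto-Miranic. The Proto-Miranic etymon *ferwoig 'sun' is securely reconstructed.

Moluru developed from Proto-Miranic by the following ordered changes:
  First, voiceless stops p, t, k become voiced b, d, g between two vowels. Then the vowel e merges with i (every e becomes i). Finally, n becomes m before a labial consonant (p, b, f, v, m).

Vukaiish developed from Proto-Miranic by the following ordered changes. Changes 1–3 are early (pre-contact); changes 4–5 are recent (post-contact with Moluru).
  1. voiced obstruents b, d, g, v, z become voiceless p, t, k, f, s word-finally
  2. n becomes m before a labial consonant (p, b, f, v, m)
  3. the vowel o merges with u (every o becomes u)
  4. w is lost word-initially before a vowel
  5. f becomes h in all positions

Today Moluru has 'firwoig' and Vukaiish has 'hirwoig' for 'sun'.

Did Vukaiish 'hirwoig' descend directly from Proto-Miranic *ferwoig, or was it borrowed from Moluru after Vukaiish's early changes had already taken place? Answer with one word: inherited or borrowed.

If inherited, *ferwoig would pass through all of Vukaiish's changes:
Vukaiish: start from *ferwoig.
  rule 1 (final devoicing): ferwoig → ferwoik
  rule 2: no change — ferwoik
  rule 3 (vowel merger): ferwoik → ferwuik
  rule 4: no change — ferwuik
  rule 5 (unconditioned shift): ferwuik → herwuik
  ⇒ Vukaiish herwuik
If borrowed from Moluru 'firwoig' after the early changes, it would undergo only the recent ones:
  rule 4 (glide loss): no change (firwoig)
  rule 5 (unconditioned shift): firwoig → hirwoig
  ⇒ as a loan: hirwoig
Vukaiish 'hirwoig' matches the loan outcome 'hirwoig', not the inherited 'herwuik' — it skipped the early Vukaiish changes, so it was borrowed from Moluru.

borrowed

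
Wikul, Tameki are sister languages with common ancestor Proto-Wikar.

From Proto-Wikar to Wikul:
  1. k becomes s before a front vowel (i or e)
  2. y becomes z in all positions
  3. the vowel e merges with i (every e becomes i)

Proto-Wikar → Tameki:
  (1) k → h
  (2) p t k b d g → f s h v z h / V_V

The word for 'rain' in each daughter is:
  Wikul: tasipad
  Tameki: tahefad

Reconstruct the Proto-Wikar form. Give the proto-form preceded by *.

Position 3: Wikul has s, Tameki has h. Taking the neighbouring segments as reconstructed: Wikul s could go back to *k or *s; Tameki h could go back to *k or *g or *h — the one source consistent with every daughter is *k.
Position 4: Wikul has i, Tameki has e. Tameki preserves e here (none of its changes turn any other segment into e), so the proto-segment is *e.
This points to *takepad. Verify forward in each daughter:
Wikul: start from *takepad.
  rule 1 (palatalisation): takepad → tasepad
  rule 2: no change — tasepad
  rule 3 (vowel merger): tasepad → tasipad
  ⇒ Wikul tasipad
Tameki: *takepad > tahepad > tahefad  (by unconditioned shift, intervocalic lenition)
Only *takepad yields all of Wikul tasipad, Tameki tahefad.

*takepad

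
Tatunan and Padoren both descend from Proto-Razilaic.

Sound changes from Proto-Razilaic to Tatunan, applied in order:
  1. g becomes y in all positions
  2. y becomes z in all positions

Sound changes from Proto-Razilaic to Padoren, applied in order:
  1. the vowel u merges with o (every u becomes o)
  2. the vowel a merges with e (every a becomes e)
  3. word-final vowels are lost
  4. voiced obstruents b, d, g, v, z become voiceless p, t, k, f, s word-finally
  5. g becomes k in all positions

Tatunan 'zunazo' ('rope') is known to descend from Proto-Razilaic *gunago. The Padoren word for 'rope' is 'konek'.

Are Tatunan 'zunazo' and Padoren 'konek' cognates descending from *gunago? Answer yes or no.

Derive the expected Padoren reflex of *gunago:
Padoren: *gunago > gonago > gonego > goneg > gonek > konek  (by vowel merger, vowel merger, apocope, final devoicing, unconditioned shift)
Padoren 'konek' matches the regular reflex exactly, so the pair is cognate.

yes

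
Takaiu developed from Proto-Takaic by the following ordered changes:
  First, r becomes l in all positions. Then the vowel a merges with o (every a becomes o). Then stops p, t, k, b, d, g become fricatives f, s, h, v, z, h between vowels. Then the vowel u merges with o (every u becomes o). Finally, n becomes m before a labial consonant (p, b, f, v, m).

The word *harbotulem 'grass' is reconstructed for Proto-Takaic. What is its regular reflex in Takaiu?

Takaiu: start from *harbotulem.
  rule 1 (unconditioned shift): harbotulem → halbotulem
  rule 2 (vowel merger): halbotulem → holbotulem
  rule 3 (intervocalic lenition): holbotulem → holbosulem
  rule 4 (vowel merger): holbosulem → holbosolem
  rule 5: no change — holbosolem
  ⇒ Takaiu holbosolem

holbosolem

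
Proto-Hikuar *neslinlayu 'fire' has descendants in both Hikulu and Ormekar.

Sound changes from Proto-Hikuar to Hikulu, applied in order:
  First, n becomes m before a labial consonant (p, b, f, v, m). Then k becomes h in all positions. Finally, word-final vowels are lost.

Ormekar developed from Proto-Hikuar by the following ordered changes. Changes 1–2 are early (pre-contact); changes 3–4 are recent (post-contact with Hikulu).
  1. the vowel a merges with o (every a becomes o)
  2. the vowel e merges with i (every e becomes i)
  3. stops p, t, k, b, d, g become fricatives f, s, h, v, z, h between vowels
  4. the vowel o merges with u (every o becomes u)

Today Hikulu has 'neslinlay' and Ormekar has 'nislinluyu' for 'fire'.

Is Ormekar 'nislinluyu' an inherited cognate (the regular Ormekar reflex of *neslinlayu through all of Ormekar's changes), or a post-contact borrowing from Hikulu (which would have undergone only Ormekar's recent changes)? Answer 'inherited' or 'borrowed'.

If inherited, *neslinlayu would pass through all of Ormekar's changes:
Ormekar: *neslinlayu
  neslinlayu → neslinloyu   [vowel merger]
  neslinloyu → nislinloyu   [vowel merger]
  nislinloyu (rule 3 does not apply)
  nislinloyu → nislinluyu   [vowel merger]
  giving Ormekar nislinluyu.
If borrowed from Hikulu 'neslinlay' after the early changes, it would undergo only the recent ones:
  rule 3 (intervocalic lenition): no change (neslinlay)
  rule 4 (vowel merger): no change (neslinlay)
  ⇒ as a loan: neslinlay
Ormekar 'nislinluyu' matches the inherited outcome exactly, so it is an inherited cognate, not a loan.

inherited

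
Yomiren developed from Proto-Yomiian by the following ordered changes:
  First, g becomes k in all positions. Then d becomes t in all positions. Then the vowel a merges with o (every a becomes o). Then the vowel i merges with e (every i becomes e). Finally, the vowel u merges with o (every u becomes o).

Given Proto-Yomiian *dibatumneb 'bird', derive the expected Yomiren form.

tebotomneb

Yomiren: *dibatumneb > tibatumneb > tibotumneb > tebotumneb > tebotomneb  (by unconditioned shift, vowel merger, vowel merger, vowel merger)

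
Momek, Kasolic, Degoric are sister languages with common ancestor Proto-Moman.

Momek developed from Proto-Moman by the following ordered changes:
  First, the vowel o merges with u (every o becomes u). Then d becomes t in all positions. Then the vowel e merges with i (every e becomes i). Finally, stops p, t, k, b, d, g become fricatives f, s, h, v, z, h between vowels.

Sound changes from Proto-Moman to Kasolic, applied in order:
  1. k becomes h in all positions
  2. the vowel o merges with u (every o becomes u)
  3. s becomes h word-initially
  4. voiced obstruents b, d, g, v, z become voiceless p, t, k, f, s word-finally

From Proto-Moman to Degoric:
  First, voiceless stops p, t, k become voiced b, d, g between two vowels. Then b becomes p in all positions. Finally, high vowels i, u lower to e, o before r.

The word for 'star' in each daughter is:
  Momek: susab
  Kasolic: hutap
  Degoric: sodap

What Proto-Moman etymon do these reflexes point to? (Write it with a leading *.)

Position 5: Momek has b, Kasolic has p, Degoric has p. Momek preserves b here (none of its changes turn any other segment into b), so the proto-segment is *b.
Position 2: Momek has u, Kasolic has u, Degoric has o. Taking the neighbouring segments as reconstructed: Momek u could go back to *o or *u; Kasolic u could go back to *o or *u; Degoric o can only go back to *o — the one source consistent with every daughter is *o.
Position 3: Momek has s, Kasolic has t, Degoric has d. Taking the neighbouring segments as reconstructed: Momek s could go back to *t or *d or *s; Kasolic t can only go back to *t; Degoric d could go back to *t or *d — the one source consistent with every daughter is *t.
Verify the candidate proto-form against each daughter:
Momek: *sotab
  sotab → sutab   [vowel merger]
  sutab (rule 2 does not apply)
  sutab (rule 3 does not apply)
  sutab → susab   [intervocalic lenition]
  giving Momek susab.
Kasolic: *sotab > sutab > hutab > hutap  (by vowel merger, debuccalisation, final devoicing)
Degoric: *sotab
  sotab → sodab   [intervocalic voicing]
  sodab → sodap   [unconditioned shift]
  sodap (rule 3 does not apply)
  giving Degoric sodap.
*sotab is the unique common source.

*sotab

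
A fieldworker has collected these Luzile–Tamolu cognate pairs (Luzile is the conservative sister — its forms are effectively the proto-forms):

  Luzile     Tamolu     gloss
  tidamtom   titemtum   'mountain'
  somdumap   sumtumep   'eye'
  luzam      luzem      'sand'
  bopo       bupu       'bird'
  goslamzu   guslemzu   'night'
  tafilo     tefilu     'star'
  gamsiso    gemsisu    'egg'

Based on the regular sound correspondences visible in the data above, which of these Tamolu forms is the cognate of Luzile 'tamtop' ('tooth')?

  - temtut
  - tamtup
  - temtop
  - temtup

temtup

tidamtom ~ titemtum, luzam ~ luzem — Luzile a corresponds to Tamolu e after a consonant, before a nasal.
bopo ~ bupu — Luzile o corresponds to Tamolu u after a consonant, before a labial obstruent.
Applying these to Luzile 'tamtop':
  tamtop → temtop   (a→e after a consonant, before a nasal)
  temtop → temtup   (o→u after a consonant, before a labial obstruent)
So the Tamolu cognate is 'temtup'.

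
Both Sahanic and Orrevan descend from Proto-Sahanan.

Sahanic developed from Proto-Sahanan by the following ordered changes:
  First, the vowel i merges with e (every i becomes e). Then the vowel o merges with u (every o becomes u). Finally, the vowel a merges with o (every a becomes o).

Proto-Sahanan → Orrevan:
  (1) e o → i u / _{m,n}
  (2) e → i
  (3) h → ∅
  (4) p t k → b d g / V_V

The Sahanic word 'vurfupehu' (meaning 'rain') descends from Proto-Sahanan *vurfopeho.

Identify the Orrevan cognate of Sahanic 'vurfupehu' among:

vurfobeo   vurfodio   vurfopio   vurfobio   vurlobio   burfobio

Orrevan: start from *vurfopeho.
  rule 1: no change — vurfopeho
  rule 2 (vowel merger): vurfopeho → vurfopiho
  rule 3 (h-loss): vurfopiho → vurfopio
  rule 4 (intervocalic voicing): vurfopio → vurfobio
  ⇒ Orrevan vurfobio
The other candidates each miss or misapply at least one Orrevan change.

vurfobio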